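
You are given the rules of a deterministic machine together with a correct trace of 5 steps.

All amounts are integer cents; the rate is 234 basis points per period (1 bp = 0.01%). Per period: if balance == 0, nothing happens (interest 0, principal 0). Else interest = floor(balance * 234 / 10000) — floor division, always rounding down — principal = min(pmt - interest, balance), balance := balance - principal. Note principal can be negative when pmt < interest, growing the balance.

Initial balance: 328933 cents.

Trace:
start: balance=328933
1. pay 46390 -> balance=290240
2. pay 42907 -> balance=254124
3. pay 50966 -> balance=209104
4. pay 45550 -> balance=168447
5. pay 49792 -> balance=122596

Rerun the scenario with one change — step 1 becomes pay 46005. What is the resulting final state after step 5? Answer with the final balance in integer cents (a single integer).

123018

(re-executing from step 1 with the substitution; state before step 1: balance=328933)
1. pay 46005 -> balance=290625
2. pay 42907 -> balance=254518
3. pay 50966 -> balance=209507
4. pay 45550 -> balance=168859
5. pay 49792 -> balance=123018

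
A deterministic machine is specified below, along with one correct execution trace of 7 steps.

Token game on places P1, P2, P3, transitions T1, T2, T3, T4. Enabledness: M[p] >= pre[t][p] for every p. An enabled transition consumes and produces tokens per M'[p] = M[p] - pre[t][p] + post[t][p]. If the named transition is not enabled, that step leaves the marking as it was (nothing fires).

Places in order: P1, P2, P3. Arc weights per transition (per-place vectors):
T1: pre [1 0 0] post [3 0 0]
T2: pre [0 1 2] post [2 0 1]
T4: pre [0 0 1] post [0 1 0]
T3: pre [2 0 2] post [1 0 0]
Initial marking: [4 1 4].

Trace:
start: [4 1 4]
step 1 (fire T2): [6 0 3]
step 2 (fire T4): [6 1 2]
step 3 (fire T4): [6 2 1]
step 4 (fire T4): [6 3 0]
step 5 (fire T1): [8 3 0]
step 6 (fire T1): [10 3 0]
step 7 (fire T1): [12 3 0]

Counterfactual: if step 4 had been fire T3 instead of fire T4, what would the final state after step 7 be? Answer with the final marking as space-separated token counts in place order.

(re-executing from step 4 with the substitution; state before step 4: [6 2 1])
step 4 (fire T3): [6 2 1]
step 5 (fire T1): [8 2 1]
step 6 (fire T1): [10 2 1]
step 7 (fire T1): [12 2 1]

12 2 1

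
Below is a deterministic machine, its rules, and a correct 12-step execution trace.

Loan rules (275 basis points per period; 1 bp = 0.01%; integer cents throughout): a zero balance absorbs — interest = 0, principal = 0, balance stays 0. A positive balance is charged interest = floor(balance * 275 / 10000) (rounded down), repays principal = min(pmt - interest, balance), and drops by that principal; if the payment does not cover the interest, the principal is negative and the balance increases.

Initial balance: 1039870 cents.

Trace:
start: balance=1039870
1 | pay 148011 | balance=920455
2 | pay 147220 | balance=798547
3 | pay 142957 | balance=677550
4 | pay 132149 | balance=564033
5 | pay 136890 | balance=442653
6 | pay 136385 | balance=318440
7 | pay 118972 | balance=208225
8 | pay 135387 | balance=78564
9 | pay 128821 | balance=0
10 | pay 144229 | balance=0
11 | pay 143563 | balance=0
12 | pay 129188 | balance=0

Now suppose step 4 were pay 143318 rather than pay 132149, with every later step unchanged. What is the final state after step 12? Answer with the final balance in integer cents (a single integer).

0

(re-executing from step 4 with the substitution; state before step 4: balance=677550)
4 | pay 143318 | balance=552864
5 | pay 136890 | balance=431177
6 | pay 136385 | balance=306649
7 | pay 118972 | balance=196109
8 | pay 135387 | balance=66114
9 | pay 128821 | balance=0
10 | pay 144229 | balance=0
11 | pay 143563 | balance=0
12 | pay 129188 | balance=0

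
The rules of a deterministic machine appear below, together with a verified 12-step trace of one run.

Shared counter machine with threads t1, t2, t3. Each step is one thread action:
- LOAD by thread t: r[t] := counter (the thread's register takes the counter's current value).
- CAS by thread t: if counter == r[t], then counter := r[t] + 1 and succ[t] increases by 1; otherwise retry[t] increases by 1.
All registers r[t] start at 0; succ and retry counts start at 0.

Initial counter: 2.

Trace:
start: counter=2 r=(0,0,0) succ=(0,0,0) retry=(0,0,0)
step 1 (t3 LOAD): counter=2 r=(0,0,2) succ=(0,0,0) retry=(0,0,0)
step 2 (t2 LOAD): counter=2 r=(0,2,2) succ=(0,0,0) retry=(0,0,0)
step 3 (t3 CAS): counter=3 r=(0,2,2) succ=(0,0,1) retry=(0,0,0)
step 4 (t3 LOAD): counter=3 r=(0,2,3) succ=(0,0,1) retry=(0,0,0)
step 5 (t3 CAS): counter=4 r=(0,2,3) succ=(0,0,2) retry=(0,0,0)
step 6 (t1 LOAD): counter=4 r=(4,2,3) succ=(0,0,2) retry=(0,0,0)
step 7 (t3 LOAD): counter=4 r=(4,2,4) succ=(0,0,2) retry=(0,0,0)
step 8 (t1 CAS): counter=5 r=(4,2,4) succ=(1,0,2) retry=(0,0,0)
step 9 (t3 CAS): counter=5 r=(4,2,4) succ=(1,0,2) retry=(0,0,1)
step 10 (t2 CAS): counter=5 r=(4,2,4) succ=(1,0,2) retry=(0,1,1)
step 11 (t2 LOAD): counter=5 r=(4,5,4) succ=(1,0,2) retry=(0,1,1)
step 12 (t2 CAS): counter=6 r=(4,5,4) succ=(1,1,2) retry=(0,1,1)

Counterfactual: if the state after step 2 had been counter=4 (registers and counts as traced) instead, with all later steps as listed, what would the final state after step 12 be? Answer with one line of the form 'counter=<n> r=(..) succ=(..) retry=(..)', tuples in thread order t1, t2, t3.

state after step 2 := counter=4 r=(0,2,2) succ=(0,0,0) retry=(0,0,0)
step 3 (t3 CAS): counter=4 r=(0,2,2) succ=(0,0,0) retry=(0,0,1)
step 4 (t3 LOAD): counter=4 r=(0,2,4) succ=(0,0,0) retry=(0,0,1)
step 5 (t3 CAS): counter=5 r=(0,2,4) succ=(0,0,1) retry=(0,0,1)
step 6 (t1 LOAD): counter=5 r=(5,2,4) succ=(0,0,1) retry=(0,0,1)
step 7 (t3 LOAD): counter=5 r=(5,2,5) succ=(0,0,1) retry=(0,0,1)
step 8 (t1 CAS): counter=6 r=(5,2,5) succ=(1,0,1) retry=(0,0,1)
step 9 (t3 CAS): counter=6 r=(5,2,5) succ=(1,0,1) retry=(0,0,2)
step 10 (t2 CAS): counter=6 r=(5,2,5) succ=(1,0,1) retry=(0,1,2)
step 11 (t2 LOAD): counter=6 r=(5,6,5) succ=(1,0,1) retry=(0,1,2)
step 12 (t2 CAS): counter=7 r=(5,6,5) succ=(1,1,1) retry=(0,1,2)

counter=7 r=(5,6,5) succ=(1,1,1) retry=(0,1,2)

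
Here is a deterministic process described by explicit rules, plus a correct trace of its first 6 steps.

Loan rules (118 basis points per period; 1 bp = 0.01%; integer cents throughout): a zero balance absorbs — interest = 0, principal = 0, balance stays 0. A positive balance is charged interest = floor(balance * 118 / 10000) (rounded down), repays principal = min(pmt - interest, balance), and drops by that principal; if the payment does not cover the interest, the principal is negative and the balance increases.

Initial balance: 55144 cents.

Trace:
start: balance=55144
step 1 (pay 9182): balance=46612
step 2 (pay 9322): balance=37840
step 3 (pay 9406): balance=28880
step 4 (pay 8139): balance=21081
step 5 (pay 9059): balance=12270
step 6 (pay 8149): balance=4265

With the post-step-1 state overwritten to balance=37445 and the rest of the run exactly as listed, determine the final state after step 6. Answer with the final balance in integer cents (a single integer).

0

state after step 1 := balance=37445
step 2 (pay 9322): balance=28564
step 3 (pay 9406): balance=19495
step 4 (pay 8139): balance=11586
step 5 (pay 9059): balance=2663
step 6 (pay 8149): balance=0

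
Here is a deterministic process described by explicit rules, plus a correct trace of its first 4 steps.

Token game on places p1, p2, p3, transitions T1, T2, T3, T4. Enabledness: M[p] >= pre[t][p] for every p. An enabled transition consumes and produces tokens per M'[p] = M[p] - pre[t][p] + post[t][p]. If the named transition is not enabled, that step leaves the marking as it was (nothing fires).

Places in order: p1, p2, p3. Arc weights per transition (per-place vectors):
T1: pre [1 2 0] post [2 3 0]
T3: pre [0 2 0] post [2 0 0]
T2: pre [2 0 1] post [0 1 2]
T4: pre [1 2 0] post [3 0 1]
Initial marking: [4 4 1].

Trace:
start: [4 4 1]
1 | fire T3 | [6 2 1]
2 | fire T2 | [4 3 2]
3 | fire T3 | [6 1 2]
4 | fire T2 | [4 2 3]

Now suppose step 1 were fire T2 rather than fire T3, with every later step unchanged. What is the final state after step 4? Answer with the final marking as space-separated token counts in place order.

0 5 4

(re-executing from step 1 with the substitution; state before step 1: [4 4 1])
1 | fire T2 | [2 5 2]
2 | fire T2 | [0 6 3]
3 | fire T3 | [2 4 3]
4 | fire T2 | [0 5 4]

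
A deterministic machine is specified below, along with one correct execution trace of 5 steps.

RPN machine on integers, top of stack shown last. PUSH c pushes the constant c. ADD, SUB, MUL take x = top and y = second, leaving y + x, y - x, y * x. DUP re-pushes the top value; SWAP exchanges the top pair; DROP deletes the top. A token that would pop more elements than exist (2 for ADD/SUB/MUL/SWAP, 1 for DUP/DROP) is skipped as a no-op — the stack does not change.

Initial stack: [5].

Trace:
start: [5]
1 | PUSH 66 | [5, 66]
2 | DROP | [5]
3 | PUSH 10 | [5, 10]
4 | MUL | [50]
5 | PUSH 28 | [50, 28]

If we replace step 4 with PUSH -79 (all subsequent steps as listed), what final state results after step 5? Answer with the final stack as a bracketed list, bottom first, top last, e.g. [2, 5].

[5, 10, -79, 28]

(re-executing from step 4 with the substitution; state before step 4: [5, 10])
4 | PUSH -79 | [5, 10, -79]
5 | PUSH 28 | [5, 10, -79, 28]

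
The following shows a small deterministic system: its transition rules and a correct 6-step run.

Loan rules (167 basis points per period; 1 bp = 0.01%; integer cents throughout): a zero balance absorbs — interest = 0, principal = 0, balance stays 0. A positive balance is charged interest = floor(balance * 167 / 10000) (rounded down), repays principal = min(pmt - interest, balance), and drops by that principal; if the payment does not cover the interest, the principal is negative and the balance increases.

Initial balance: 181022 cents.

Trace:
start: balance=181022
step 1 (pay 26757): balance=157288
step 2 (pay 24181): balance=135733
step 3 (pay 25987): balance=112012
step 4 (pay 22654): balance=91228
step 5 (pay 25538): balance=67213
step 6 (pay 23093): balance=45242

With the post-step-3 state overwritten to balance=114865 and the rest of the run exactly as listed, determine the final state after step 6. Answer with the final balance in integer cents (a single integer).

state after step 3 := balance=114865
step 4 (pay 22654): balance=94129
step 5 (pay 25538): balance=70162
step 6 (pay 23093): balance=48240

48240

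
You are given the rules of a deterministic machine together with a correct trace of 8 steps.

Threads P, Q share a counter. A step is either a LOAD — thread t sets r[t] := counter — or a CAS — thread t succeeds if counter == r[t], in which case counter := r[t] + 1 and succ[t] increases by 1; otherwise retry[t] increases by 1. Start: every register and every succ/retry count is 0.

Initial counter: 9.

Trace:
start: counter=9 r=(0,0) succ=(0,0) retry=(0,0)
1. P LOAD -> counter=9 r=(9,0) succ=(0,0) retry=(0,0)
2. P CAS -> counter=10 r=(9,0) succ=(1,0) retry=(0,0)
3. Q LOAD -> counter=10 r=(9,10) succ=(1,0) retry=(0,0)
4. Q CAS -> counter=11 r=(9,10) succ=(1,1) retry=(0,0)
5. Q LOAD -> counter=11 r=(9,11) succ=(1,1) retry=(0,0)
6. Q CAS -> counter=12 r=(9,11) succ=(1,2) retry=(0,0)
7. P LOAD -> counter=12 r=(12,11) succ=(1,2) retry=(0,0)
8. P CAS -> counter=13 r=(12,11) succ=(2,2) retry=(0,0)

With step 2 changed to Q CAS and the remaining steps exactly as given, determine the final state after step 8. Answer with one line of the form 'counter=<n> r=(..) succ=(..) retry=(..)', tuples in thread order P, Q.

counter=12 r=(11,10) succ=(1,2) retry=(0,1)

(re-executing from step 2 with the substitution; state before step 2: counter=9 r=(9,0) succ=(0,0) retry=(0,0))
2. Q CAS -> counter=9 r=(9,0) succ=(0,0) retry=(0,1)
3. Q LOAD -> counter=9 r=(9,9) succ=(0,0) retry=(0,1)
4. Q CAS -> counter=10 r=(9,9) succ=(0,1) retry=(0,1)
5. Q LOAD -> counter=10 r=(9,10) succ=(0,1) retry=(0,1)
6. Q CAS -> counter=11 r=(9,10) succ=(0,2) retry=(0,1)
7. P LOAD -> counter=11 r=(11,10) succ=(0,2) retry=(0,1)
8. P CAS -> counter=12 r=(11,10) succ=(1,2) retry=(0,1)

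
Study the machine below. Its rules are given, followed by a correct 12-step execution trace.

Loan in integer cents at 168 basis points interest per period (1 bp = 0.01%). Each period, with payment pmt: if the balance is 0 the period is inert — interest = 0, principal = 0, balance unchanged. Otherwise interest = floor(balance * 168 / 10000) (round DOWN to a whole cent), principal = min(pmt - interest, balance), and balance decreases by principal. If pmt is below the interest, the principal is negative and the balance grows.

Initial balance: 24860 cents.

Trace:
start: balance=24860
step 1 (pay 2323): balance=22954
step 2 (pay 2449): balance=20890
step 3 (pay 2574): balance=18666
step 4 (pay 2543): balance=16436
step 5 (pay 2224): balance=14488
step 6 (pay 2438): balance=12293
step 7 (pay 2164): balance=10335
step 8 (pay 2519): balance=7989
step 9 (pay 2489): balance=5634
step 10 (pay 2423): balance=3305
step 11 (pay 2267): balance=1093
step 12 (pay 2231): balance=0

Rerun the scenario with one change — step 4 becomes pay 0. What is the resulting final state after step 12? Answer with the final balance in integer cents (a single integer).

(re-executing from step 4 with the substitution; state before step 4: balance=18666)
step 4 (pay 0): balance=18979
step 5 (pay 2224): balance=17073
step 6 (pay 2438): balance=14921
step 7 (pay 2164): balance=13007
step 8 (pay 2519): balance=10706
step 9 (pay 2489): balance=8396
step 10 (pay 2423): balance=6114
step 11 (pay 2267): balance=3949
step 12 (pay 2231): balance=1784

1784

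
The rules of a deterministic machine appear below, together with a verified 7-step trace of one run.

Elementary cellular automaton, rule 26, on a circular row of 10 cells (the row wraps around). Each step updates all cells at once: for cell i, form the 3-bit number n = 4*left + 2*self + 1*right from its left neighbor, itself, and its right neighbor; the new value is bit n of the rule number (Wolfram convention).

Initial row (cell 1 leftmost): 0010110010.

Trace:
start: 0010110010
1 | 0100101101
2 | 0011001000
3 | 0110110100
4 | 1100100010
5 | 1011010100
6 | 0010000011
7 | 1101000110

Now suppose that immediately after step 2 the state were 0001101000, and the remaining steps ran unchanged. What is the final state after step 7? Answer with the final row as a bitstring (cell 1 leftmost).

state after step 2 := 0001101000
3 | 0011000100
4 | 0110101010
5 | 1100000001
6 | 0010000011
7 | 1101000110

1101000110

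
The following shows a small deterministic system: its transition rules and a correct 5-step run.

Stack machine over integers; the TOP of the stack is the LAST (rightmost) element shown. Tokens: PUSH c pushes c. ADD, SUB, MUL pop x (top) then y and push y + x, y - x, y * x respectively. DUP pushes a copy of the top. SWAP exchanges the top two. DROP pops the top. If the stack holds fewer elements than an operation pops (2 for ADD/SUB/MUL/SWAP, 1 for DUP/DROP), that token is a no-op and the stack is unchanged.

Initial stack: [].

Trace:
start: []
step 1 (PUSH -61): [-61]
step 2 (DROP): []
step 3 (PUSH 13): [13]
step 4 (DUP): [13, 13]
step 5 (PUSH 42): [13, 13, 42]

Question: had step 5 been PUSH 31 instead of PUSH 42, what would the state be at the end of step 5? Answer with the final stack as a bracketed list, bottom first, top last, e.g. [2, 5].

(re-executing from step 5 with the substitution; state before step 5: [13, 13])
step 5 (PUSH 31): [13, 13, 31]

[13, 13, 31]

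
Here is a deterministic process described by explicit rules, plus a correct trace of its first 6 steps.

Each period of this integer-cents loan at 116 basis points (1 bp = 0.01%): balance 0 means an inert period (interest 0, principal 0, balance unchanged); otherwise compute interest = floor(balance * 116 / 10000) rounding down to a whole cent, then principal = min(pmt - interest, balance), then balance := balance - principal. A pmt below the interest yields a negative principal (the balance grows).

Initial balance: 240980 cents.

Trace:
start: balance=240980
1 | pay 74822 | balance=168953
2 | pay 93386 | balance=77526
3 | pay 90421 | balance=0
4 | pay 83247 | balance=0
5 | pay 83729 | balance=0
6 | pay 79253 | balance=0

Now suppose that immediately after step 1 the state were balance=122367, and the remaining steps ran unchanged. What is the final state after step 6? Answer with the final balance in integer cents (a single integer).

0

state after step 1 := balance=122367
2 | pay 93386 | balance=30400
3 | pay 90421 | balance=0
4 | pay 83247 | balance=0
5 | pay 83729 | balance=0
6 | pay 79253 | balance=0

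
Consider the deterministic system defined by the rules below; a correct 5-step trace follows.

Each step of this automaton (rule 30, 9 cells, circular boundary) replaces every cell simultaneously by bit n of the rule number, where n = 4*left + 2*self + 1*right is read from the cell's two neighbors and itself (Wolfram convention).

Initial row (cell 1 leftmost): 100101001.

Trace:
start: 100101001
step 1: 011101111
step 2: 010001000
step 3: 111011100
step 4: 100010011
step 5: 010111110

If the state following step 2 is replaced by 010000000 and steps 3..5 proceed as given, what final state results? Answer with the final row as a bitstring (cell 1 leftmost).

011110011

state after step 2 := 010000000
step 3: 111000000
step 4: 100100001
step 5: 011110011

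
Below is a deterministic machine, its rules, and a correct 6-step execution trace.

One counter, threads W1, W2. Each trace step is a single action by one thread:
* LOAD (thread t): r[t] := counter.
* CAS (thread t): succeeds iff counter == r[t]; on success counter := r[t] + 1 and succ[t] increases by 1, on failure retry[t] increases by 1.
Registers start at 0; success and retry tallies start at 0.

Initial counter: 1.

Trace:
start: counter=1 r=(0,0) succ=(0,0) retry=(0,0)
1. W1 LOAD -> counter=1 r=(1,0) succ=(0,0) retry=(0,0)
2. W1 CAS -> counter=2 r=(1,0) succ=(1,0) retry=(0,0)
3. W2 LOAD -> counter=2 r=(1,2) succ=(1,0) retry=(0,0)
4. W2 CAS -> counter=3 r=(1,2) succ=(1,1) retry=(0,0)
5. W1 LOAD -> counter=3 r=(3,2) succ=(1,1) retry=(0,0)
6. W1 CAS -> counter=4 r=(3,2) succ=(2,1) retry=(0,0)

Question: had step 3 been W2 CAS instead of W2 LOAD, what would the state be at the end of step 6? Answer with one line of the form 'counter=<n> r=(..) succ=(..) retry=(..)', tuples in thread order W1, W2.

counter=3 r=(2,0) succ=(2,0) retry=(0,2)

(re-executing from step 3 with the substitution; state before step 3: counter=2 r=(1,0) succ=(1,0) retry=(0,0))
3. W2 CAS -> counter=2 r=(1,0) succ=(1,0) retry=(0,1)
4. W2 CAS -> counter=2 r=(1,0) succ=(1,0) retry=(0,2)
5. W1 LOAD -> counter=2 r=(2,0) succ=(1,0) retry=(0,2)
6. W1 CAS -> counter=3 r=(2,0) succ=(2,0) retry=(0,2)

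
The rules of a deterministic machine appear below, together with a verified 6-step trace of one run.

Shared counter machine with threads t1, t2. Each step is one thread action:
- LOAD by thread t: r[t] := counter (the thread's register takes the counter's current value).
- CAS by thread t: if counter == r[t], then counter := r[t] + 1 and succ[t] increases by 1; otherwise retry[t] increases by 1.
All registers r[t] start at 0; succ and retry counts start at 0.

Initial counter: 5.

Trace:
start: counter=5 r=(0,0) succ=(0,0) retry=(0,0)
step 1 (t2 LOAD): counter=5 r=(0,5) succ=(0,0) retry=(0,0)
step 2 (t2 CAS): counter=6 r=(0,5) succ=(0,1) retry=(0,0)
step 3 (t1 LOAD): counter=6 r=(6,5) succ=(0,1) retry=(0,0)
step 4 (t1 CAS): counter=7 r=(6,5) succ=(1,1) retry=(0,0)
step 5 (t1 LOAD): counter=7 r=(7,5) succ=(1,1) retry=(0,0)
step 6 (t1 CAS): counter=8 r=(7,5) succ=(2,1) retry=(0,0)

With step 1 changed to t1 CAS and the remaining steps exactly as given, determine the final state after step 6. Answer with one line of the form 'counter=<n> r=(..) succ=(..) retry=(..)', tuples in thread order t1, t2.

counter=7 r=(6,0) succ=(2,0) retry=(1,1)

(re-executing from step 1 with the substitution; state before step 1: counter=5 r=(0,0) succ=(0,0) retry=(0,0))
step 1 (t1 CAS): counter=5 r=(0,0) succ=(0,0) retry=(1,0)
step 2 (t2 CAS): counter=5 r=(0,0) succ=(0,0) retry=(1,1)
step 3 (t1 LOAD): counter=5 r=(5,0) succ=(0,0) retry=(1,1)
step 4 (t1 CAS): counter=6 r=(5,0) succ=(1,0) retry=(1,1)
step 5 (t1 LOAD): counter=6 r=(6,0) succ=(1,0) retry=(1,1)
step 6 (t1 CAS): counter=7 r=(6,0) succ=(2,0) retry=(1,1)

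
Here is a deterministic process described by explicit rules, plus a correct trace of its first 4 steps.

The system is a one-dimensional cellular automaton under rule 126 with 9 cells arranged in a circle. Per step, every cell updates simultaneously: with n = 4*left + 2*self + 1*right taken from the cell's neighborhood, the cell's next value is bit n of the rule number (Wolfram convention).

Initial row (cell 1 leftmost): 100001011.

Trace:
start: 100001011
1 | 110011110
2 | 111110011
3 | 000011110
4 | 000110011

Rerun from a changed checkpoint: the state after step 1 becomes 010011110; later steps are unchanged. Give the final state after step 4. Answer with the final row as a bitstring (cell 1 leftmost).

000110011

state after step 1 := 010011110
2 | 111110011
3 | 000011110
4 | 000110011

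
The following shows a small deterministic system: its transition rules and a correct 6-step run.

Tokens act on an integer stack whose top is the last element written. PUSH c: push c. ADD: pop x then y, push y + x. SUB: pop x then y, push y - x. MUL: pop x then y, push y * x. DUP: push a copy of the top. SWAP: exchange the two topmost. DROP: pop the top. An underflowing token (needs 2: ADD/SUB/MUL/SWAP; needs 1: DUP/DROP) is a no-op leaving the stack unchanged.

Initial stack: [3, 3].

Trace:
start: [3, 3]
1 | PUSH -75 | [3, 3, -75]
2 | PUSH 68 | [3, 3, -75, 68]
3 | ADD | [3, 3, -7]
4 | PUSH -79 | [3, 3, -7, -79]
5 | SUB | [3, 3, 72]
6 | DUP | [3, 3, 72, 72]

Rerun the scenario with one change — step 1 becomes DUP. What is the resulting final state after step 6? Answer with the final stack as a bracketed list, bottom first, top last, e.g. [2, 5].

(re-executing from step 1 with the substitution; state before step 1: [3, 3])
1 | DUP | [3, 3, 3]
2 | PUSH 68 | [3, 3, 3, 68]
3 | ADD | [3, 3, 71]
4 | PUSH -79 | [3, 3, 71, -79]
5 | SUB | [3, 3, 150]
6 | DUP | [3, 3, 150, 150]

[3, 3, 150, 150]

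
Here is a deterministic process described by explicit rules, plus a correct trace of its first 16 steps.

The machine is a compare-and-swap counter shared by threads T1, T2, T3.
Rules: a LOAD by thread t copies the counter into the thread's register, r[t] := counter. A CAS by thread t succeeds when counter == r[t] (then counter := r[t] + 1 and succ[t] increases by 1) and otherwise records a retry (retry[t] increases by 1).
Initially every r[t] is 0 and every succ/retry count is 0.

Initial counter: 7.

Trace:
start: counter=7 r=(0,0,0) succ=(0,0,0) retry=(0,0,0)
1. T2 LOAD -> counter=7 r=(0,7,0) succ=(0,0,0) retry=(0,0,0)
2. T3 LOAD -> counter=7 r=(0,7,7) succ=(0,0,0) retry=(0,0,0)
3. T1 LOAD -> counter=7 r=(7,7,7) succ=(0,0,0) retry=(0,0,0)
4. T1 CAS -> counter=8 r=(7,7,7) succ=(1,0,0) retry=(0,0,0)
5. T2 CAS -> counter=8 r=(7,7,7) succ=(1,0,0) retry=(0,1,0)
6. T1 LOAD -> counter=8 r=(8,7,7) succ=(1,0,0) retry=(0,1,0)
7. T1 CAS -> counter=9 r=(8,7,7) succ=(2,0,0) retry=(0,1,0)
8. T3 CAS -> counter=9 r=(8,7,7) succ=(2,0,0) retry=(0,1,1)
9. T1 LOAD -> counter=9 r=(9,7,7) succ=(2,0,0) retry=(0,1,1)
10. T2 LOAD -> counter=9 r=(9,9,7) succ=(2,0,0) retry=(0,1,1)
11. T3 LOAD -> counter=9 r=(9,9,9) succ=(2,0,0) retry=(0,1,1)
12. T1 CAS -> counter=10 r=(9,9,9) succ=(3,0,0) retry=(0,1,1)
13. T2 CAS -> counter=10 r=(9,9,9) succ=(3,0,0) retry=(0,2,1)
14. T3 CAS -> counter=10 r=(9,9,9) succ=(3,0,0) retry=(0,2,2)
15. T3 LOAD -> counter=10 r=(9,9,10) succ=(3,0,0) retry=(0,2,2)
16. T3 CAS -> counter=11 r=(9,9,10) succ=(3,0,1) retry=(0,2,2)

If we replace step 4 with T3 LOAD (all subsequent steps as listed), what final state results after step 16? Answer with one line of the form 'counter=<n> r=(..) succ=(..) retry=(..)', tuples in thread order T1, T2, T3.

(re-executing from step 4 with the substitution; state before step 4: counter=7 r=(7,7,7) succ=(0,0,0) retry=(0,0,0))
4. T3 LOAD -> counter=7 r=(7,7,7) succ=(0,0,0) retry=(0,0,0)
5. T2 CAS -> counter=8 r=(7,7,7) succ=(0,1,0) retry=(0,0,0)
6. T1 LOAD -> counter=8 r=(8,7,7) succ=(0,1,0) retry=(0,0,0)
7. T1 CAS -> counter=9 r=(8,7,7) succ=(1,1,0) retry=(0,0,0)
8. T3 CAS -> counter=9 r=(8,7,7) succ=(1,1,0) retry=(0,0,1)
9. T1 LOAD -> counter=9 r=(9,7,7) succ=(1,1,0) retry=(0,0,1)
10. T2 LOAD -> counter=9 r=(9,9,7) succ=(1,1,0) retry=(0,0,1)
11. T3 LOAD -> counter=9 r=(9,9,9) succ=(1,1,0) retry=(0,0,1)
12. T1 CAS -> counter=10 r=(9,9,9) succ=(2,1,0) retry=(0,0,1)
13. T2 CAS -> counter=10 r=(9,9,9) succ=(2,1,0) retry=(0,1,1)
14. T3 CAS -> counter=10 r=(9,9,9) succ=(2,1,0) retry=(0,1,2)
15. T3 LOAD -> counter=10 r=(9,9,10) succ=(2,1,0) retry=(0,1,2)
16. T3 CAS -> counter=11 r=(9,9,10) succ=(2,1,1) retry=(0,1,2)

counter=11 r=(9,9,10) succ=(2,1,1) retry=(0,1,2)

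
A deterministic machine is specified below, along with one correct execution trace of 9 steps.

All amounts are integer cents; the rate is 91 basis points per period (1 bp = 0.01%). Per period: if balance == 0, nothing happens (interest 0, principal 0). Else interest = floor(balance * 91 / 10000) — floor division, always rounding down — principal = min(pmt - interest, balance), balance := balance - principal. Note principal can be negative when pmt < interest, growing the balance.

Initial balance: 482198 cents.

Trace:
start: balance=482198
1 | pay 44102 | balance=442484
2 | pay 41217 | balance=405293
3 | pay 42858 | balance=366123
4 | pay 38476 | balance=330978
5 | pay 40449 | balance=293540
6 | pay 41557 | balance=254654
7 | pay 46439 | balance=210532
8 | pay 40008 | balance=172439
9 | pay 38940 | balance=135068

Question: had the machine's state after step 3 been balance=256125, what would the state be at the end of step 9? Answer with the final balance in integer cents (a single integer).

18924

state after step 3 := balance=256125
4 | pay 38476 | balance=219979
5 | pay 40449 | balance=181531
6 | pay 41557 | balance=141625
7 | pay 46439 | balance=96474
8 | pay 40008 | balance=57343
9 | pay 38940 | balance=18924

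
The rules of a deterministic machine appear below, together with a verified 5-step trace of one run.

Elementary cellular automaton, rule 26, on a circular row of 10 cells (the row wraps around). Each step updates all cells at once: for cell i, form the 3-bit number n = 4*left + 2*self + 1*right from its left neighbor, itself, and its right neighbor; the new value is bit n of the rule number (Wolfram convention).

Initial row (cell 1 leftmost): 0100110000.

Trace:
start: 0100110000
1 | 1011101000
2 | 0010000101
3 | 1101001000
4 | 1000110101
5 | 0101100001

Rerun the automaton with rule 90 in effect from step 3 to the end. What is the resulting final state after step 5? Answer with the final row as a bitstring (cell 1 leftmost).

(re-executing steps 3..5 under rule 90; state before step 3: 0010000101)
3 | 1101001000
4 | 1100110101
5 | 0111110001

0111110001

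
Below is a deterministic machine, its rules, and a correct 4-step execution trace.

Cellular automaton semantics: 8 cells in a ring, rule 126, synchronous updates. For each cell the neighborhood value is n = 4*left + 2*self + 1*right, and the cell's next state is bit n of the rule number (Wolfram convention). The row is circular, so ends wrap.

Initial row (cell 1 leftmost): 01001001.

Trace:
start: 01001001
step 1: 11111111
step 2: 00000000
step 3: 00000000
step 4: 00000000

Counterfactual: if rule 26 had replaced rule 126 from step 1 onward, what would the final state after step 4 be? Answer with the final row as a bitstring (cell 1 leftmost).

10010100

(re-executing steps 1..4 under rule 26; state before step 1: 01001001)
step 1: 00110110
step 2: 01100101
step 3: 01011000
step 4: 10010100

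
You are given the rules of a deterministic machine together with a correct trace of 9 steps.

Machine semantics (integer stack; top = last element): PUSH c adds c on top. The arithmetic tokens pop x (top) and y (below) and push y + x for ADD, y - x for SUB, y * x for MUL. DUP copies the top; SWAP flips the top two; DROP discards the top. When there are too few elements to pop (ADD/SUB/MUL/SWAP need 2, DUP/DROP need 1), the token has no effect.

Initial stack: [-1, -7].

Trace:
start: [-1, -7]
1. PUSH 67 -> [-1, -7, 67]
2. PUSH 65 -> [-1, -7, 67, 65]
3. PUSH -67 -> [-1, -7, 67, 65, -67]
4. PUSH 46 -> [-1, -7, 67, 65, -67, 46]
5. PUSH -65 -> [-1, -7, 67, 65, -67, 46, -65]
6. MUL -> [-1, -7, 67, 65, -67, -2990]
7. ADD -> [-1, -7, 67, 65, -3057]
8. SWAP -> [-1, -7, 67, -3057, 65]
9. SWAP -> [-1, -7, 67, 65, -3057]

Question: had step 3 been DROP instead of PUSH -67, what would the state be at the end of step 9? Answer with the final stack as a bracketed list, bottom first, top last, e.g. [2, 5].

(re-executing from step 3 with the substitution; state before step 3: [-1, -7, 67, 65])
3. DROP -> [-1, -7, 67]
4. PUSH 46 -> [-1, -7, 67, 46]
5. PUSH -65 -> [-1, -7, 67, 46, -65]
6. MUL -> [-1, -7, 67, -2990]
7. ADD -> [-1, -7, -2923]
8. SWAP -> [-1, -2923, -7]
9. SWAP -> [-1, -7, -2923]

[-1, -7, -2923]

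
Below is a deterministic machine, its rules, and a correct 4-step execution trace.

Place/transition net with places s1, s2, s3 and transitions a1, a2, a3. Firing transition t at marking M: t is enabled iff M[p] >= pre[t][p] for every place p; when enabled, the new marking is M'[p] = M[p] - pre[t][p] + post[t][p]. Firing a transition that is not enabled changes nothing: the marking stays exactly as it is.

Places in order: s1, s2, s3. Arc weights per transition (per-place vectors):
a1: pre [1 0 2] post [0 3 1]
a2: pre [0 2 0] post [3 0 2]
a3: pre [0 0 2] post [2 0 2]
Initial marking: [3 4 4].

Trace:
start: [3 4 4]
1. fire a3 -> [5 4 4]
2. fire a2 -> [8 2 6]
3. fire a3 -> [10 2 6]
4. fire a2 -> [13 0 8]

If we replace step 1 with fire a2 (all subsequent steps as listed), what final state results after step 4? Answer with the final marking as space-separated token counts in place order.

11 0 8

(re-executing from step 1 with the substitution; state before step 1: [3 4 4])
1. fire a2 -> [6 2 6]
2. fire a2 -> [9 0 8]
3. fire a3 -> [11 0 8]
4. fire a2 -> [11 0 8]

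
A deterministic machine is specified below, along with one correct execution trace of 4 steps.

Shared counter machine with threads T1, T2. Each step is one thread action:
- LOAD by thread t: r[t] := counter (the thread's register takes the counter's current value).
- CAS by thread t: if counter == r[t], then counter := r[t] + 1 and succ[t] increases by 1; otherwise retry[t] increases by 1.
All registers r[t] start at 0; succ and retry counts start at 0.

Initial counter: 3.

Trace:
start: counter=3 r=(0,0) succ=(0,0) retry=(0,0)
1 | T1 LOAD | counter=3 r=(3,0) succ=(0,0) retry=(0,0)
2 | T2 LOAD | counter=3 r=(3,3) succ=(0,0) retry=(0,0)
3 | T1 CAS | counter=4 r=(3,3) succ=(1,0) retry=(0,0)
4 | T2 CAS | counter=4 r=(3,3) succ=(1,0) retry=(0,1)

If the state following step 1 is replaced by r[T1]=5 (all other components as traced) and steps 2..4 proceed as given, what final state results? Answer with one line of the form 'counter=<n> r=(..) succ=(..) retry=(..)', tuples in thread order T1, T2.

counter=4 r=(5,3) succ=(0,1) retry=(1,0)

state after step 1 := counter=3 r=(5,0) succ=(0,0) retry=(0,0)
2 | T2 LOAD | counter=3 r=(5,3) succ=(0,0) retry=(0,0)
3 | T1 CAS | counter=3 r=(5,3) succ=(0,0) retry=(1,0)
4 | T2 CAS | counter=4 r=(5,3) succ=(0,1) retry=(1,0)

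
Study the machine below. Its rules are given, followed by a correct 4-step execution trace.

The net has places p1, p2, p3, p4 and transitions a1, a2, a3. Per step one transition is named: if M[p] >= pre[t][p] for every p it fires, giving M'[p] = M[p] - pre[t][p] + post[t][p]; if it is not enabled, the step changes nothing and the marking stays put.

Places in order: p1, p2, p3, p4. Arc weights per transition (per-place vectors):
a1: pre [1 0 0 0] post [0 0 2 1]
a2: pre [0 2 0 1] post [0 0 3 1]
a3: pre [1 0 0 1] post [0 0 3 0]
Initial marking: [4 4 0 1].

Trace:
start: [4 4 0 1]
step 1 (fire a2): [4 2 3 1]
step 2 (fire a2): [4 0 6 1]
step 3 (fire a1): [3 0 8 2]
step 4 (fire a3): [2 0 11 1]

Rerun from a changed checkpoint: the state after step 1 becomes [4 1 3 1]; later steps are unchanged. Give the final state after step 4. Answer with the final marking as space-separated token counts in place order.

state after step 1 := [4 1 3 1]
step 2 (fire a2): [4 1 3 1]
step 3 (fire a1): [3 1 5 2]
step 4 (fire a3): [2 1 8 1]

2 1 8 1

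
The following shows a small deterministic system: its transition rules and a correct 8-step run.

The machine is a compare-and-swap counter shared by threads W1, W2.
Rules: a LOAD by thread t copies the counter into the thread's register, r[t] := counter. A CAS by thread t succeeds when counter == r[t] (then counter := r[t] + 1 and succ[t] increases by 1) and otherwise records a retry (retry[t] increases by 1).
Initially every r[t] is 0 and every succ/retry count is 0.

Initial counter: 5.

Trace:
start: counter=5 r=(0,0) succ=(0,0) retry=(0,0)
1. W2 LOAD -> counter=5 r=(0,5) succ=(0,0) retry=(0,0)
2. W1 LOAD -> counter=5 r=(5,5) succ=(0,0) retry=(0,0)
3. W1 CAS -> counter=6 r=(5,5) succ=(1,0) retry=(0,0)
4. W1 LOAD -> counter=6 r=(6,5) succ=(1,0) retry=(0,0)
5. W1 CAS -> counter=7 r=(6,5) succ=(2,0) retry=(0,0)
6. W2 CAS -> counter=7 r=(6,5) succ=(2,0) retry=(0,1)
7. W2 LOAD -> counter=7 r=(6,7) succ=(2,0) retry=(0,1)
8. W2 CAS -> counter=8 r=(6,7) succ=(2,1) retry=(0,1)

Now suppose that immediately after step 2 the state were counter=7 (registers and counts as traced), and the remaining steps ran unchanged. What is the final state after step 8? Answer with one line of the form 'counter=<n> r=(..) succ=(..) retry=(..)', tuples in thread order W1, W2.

state after step 2 := counter=7 r=(5,5) succ=(0,0) retry=(0,0)
3. W1 CAS -> counter=7 r=(5,5) succ=(0,0) retry=(1,0)
4. W1 LOAD -> counter=7 r=(7,5) succ=(0,0) retry=(1,0)
5. W1 CAS -> counter=8 r=(7,5) succ=(1,0) retry=(1,0)
6. W2 CAS -> counter=8 r=(7,5) succ=(1,0) retry=(1,1)
7. W2 LOAD -> counter=8 r=(7,8) succ=(1,0) retry=(1,1)
8. W2 CAS -> counter=9 r=(7,8) succ=(1,1) retry=(1,1)

counter=9 r=(7,8) succ=(1,1) retry=(1,1)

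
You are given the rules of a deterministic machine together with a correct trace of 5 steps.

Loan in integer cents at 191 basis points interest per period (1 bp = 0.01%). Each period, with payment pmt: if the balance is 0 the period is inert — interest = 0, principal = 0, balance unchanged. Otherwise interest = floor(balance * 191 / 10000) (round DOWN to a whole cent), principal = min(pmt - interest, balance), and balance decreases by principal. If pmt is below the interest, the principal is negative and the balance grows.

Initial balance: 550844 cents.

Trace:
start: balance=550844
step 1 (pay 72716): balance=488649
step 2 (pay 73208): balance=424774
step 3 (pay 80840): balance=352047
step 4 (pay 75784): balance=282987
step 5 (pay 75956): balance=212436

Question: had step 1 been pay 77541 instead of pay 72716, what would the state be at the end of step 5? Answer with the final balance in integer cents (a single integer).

(re-executing from step 1 with the substitution; state before step 1: balance=550844)
step 1 (pay 77541): balance=483824
step 2 (pay 73208): balance=419857
step 3 (pay 80840): balance=347036
step 4 (pay 75784): balance=277880
step 5 (pay 75956): balance=207231

207231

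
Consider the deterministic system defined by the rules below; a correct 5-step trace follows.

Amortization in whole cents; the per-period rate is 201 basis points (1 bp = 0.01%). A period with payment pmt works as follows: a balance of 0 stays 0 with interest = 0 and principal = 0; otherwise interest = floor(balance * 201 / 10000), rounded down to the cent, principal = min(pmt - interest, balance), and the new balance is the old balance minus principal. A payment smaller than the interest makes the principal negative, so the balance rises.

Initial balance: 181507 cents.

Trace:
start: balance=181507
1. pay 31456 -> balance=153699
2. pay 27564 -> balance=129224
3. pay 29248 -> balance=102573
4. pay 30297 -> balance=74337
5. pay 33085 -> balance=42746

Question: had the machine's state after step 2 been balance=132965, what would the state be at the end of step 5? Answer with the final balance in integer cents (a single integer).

46717

state after step 2 := balance=132965
3. pay 29248 -> balance=106389
4. pay 30297 -> balance=78230
5. pay 33085 -> balance=46717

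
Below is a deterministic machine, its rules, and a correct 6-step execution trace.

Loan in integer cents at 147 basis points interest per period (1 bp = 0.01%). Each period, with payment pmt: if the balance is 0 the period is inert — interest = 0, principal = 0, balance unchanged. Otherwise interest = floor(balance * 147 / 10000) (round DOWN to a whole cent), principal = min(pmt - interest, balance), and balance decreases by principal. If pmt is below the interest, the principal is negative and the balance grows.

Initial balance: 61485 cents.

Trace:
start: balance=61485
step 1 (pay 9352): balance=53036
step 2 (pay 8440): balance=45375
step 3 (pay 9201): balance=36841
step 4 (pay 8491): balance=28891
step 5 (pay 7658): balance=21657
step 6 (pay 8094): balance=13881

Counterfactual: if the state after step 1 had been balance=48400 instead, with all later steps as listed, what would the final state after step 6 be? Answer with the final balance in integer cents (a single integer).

state after step 1 := balance=48400
step 2 (pay 8440): balance=40671
step 3 (pay 9201): balance=32067
step 4 (pay 8491): balance=24047
step 5 (pay 7658): balance=16742
step 6 (pay 8094): balance=8894

8894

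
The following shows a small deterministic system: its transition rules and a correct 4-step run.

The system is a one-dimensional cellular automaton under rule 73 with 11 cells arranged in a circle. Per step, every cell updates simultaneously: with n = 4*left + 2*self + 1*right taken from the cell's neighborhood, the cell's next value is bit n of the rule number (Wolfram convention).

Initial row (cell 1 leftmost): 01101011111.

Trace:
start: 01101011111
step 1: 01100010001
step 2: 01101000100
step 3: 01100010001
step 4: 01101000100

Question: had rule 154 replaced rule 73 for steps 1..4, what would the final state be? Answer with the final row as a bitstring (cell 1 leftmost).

(re-executing steps 1..4 under rule 154; state before step 1: 01101011111)
step 1: 01000011110
step 2: 10100111101
step 3: 00011111001
step 4: 10111110110

10111110110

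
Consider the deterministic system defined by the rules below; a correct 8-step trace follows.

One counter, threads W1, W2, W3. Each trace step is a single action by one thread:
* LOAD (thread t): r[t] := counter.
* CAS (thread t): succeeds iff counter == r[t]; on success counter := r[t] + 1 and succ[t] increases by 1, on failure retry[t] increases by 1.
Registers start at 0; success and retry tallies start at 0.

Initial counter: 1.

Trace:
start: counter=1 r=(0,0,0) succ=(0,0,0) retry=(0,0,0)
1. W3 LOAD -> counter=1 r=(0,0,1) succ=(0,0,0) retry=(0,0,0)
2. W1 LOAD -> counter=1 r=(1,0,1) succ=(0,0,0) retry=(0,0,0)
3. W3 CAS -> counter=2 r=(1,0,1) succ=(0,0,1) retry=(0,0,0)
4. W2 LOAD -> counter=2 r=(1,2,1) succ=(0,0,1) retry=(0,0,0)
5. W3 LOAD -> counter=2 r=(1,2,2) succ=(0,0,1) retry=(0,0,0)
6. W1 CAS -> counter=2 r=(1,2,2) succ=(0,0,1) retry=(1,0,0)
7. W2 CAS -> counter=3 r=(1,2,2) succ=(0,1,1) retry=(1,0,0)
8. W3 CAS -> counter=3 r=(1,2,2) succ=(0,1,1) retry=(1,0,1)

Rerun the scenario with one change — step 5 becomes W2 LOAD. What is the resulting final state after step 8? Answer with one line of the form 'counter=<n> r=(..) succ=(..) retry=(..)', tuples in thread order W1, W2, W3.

(re-executing from step 5 with the substitution; state before step 5: counter=2 r=(1,2,1) succ=(0,0,1) retry=(0,0,0))
5. W2 LOAD -> counter=2 r=(1,2,1) succ=(0,0,1) retry=(0,0,0)
6. W1 CAS -> counter=2 r=(1,2,1) succ=(0,0,1) retry=(1,0,0)
7. W2 CAS -> counter=3 r=(1,2,1) succ=(0,1,1) retry=(1,0,0)
8. W3 CAS -> counter=3 r=(1,2,1) succ=(0,1,1) retry=(1,0,1)

counter=3 r=(1,2,1) succ=(0,1,1) retry=(1,0,1)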